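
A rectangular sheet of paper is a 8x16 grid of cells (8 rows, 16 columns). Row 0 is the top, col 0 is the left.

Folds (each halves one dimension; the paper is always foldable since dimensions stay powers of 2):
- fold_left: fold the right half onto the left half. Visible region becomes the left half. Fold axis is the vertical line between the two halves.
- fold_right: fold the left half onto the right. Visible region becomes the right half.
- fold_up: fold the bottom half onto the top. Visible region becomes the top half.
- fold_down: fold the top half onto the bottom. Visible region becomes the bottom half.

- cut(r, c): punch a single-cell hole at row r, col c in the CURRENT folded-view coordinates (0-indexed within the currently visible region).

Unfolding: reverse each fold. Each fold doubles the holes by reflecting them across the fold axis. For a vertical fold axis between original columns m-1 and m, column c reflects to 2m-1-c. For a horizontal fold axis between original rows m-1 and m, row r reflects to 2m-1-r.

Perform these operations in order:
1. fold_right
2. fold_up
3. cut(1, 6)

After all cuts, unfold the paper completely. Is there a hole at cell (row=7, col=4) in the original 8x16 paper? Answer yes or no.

Answer: no

Derivation:
Op 1 fold_right: fold axis v@8; visible region now rows[0,8) x cols[8,16) = 8x8
Op 2 fold_up: fold axis h@4; visible region now rows[0,4) x cols[8,16) = 4x8
Op 3 cut(1, 6): punch at orig (1,14); cuts so far [(1, 14)]; region rows[0,4) x cols[8,16) = 4x8
Unfold 1 (reflect across h@4): 2 holes -> [(1, 14), (6, 14)]
Unfold 2 (reflect across v@8): 4 holes -> [(1, 1), (1, 14), (6, 1), (6, 14)]
Holes: [(1, 1), (1, 14), (6, 1), (6, 14)]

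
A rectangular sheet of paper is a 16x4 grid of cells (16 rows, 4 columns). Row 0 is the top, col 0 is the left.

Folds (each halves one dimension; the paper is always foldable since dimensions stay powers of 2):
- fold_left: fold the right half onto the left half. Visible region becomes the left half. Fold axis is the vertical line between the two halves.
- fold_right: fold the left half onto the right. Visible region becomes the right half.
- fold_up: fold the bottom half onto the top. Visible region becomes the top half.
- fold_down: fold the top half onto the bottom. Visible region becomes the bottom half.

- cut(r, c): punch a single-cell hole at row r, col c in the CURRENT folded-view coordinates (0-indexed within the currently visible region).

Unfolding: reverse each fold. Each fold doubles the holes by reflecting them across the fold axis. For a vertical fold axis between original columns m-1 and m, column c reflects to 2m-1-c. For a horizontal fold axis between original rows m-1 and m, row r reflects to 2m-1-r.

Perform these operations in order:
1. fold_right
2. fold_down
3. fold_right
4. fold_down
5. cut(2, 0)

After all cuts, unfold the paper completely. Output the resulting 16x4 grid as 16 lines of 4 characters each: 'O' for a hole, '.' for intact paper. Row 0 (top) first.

Op 1 fold_right: fold axis v@2; visible region now rows[0,16) x cols[2,4) = 16x2
Op 2 fold_down: fold axis h@8; visible region now rows[8,16) x cols[2,4) = 8x2
Op 3 fold_right: fold axis v@3; visible region now rows[8,16) x cols[3,4) = 8x1
Op 4 fold_down: fold axis h@12; visible region now rows[12,16) x cols[3,4) = 4x1
Op 5 cut(2, 0): punch at orig (14,3); cuts so far [(14, 3)]; region rows[12,16) x cols[3,4) = 4x1
Unfold 1 (reflect across h@12): 2 holes -> [(9, 3), (14, 3)]
Unfold 2 (reflect across v@3): 4 holes -> [(9, 2), (9, 3), (14, 2), (14, 3)]
Unfold 3 (reflect across h@8): 8 holes -> [(1, 2), (1, 3), (6, 2), (6, 3), (9, 2), (9, 3), (14, 2), (14, 3)]
Unfold 4 (reflect across v@2): 16 holes -> [(1, 0), (1, 1), (1, 2), (1, 3), (6, 0), (6, 1), (6, 2), (6, 3), (9, 0), (9, 1), (9, 2), (9, 3), (14, 0), (14, 1), (14, 2), (14, 3)]

Answer: ....
OOOO
....
....
....
....
OOOO
....
....
OOOO
....
....
....
....
OOOO
....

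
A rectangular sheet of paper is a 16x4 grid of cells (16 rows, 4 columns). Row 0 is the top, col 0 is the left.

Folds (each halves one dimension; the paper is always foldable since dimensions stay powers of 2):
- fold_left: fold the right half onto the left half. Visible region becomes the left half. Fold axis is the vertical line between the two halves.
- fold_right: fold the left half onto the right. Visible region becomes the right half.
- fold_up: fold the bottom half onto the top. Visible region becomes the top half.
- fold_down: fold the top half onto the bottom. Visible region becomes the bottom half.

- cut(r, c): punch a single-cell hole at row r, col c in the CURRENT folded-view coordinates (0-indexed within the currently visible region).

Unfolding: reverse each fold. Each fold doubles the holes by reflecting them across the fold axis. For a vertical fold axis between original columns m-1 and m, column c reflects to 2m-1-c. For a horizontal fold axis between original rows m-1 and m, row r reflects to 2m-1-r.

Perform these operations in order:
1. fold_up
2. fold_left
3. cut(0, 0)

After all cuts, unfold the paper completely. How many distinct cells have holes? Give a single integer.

Op 1 fold_up: fold axis h@8; visible region now rows[0,8) x cols[0,4) = 8x4
Op 2 fold_left: fold axis v@2; visible region now rows[0,8) x cols[0,2) = 8x2
Op 3 cut(0, 0): punch at orig (0,0); cuts so far [(0, 0)]; region rows[0,8) x cols[0,2) = 8x2
Unfold 1 (reflect across v@2): 2 holes -> [(0, 0), (0, 3)]
Unfold 2 (reflect across h@8): 4 holes -> [(0, 0), (0, 3), (15, 0), (15, 3)]

Answer: 4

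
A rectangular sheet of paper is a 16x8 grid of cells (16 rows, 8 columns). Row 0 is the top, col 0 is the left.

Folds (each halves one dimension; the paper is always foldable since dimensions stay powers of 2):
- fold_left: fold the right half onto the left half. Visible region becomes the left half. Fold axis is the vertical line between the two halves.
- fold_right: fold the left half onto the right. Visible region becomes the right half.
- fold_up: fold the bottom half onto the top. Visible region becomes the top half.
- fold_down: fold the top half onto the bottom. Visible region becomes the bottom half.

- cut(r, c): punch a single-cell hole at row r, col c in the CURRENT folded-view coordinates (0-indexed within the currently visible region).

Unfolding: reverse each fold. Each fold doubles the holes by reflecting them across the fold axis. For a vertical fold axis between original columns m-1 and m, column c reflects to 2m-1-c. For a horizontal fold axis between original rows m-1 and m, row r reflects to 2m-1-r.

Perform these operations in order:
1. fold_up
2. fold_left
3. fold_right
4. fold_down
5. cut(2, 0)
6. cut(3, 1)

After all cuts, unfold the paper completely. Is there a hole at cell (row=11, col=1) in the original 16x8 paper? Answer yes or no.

Op 1 fold_up: fold axis h@8; visible region now rows[0,8) x cols[0,8) = 8x8
Op 2 fold_left: fold axis v@4; visible region now rows[0,8) x cols[0,4) = 8x4
Op 3 fold_right: fold axis v@2; visible region now rows[0,8) x cols[2,4) = 8x2
Op 4 fold_down: fold axis h@4; visible region now rows[4,8) x cols[2,4) = 4x2
Op 5 cut(2, 0): punch at orig (6,2); cuts so far [(6, 2)]; region rows[4,8) x cols[2,4) = 4x2
Op 6 cut(3, 1): punch at orig (7,3); cuts so far [(6, 2), (7, 3)]; region rows[4,8) x cols[2,4) = 4x2
Unfold 1 (reflect across h@4): 4 holes -> [(0, 3), (1, 2), (6, 2), (7, 3)]
Unfold 2 (reflect across v@2): 8 holes -> [(0, 0), (0, 3), (1, 1), (1, 2), (6, 1), (6, 2), (7, 0), (7, 3)]
Unfold 3 (reflect across v@4): 16 holes -> [(0, 0), (0, 3), (0, 4), (0, 7), (1, 1), (1, 2), (1, 5), (1, 6), (6, 1), (6, 2), (6, 5), (6, 6), (7, 0), (7, 3), (7, 4), (7, 7)]
Unfold 4 (reflect across h@8): 32 holes -> [(0, 0), (0, 3), (0, 4), (0, 7), (1, 1), (1, 2), (1, 5), (1, 6), (6, 1), (6, 2), (6, 5), (6, 6), (7, 0), (7, 3), (7, 4), (7, 7), (8, 0), (8, 3), (8, 4), (8, 7), (9, 1), (9, 2), (9, 5), (9, 6), (14, 1), (14, 2), (14, 5), (14, 6), (15, 0), (15, 3), (15, 4), (15, 7)]
Holes: [(0, 0), (0, 3), (0, 4), (0, 7), (1, 1), (1, 2), (1, 5), (1, 6), (6, 1), (6, 2), (6, 5), (6, 6), (7, 0), (7, 3), (7, 4), (7, 7), (8, 0), (8, 3), (8, 4), (8, 7), (9, 1), (9, 2), (9, 5), (9, 6), (14, 1), (14, 2), (14, 5), (14, 6), (15, 0), (15, 3), (15, 4), (15, 7)]

Answer: no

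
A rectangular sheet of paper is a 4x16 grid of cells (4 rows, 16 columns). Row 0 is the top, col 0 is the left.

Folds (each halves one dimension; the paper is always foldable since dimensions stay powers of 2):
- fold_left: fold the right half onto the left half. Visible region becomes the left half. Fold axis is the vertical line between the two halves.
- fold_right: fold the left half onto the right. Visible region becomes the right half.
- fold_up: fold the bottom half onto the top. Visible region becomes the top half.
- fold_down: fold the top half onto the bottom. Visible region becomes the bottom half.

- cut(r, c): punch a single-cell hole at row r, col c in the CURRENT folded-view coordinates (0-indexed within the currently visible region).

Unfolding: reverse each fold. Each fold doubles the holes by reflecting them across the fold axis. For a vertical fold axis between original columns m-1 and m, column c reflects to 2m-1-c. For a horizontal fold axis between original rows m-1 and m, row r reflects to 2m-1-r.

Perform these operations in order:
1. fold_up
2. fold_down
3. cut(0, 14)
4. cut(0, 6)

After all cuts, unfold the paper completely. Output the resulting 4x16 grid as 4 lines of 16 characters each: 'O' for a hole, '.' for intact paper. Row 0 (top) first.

Answer: ......O.......O.
......O.......O.
......O.......O.
......O.......O.

Derivation:
Op 1 fold_up: fold axis h@2; visible region now rows[0,2) x cols[0,16) = 2x16
Op 2 fold_down: fold axis h@1; visible region now rows[1,2) x cols[0,16) = 1x16
Op 3 cut(0, 14): punch at orig (1,14); cuts so far [(1, 14)]; region rows[1,2) x cols[0,16) = 1x16
Op 4 cut(0, 6): punch at orig (1,6); cuts so far [(1, 6), (1, 14)]; region rows[1,2) x cols[0,16) = 1x16
Unfold 1 (reflect across h@1): 4 holes -> [(0, 6), (0, 14), (1, 6), (1, 14)]
Unfold 2 (reflect across h@2): 8 holes -> [(0, 6), (0, 14), (1, 6), (1, 14), (2, 6), (2, 14), (3, 6), (3, 14)]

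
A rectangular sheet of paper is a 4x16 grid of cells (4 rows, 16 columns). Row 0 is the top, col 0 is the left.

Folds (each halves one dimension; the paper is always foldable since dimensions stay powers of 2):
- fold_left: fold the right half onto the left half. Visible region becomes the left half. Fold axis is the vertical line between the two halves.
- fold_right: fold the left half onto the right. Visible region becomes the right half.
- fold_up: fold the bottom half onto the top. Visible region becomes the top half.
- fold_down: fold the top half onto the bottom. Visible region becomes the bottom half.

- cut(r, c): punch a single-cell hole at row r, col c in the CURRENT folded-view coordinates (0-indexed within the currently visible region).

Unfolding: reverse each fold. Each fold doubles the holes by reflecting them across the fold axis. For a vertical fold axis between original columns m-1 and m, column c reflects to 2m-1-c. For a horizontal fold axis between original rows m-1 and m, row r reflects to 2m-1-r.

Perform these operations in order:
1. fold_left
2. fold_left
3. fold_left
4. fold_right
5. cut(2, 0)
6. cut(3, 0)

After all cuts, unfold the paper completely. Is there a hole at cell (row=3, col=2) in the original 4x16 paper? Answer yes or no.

Answer: yes

Derivation:
Op 1 fold_left: fold axis v@8; visible region now rows[0,4) x cols[0,8) = 4x8
Op 2 fold_left: fold axis v@4; visible region now rows[0,4) x cols[0,4) = 4x4
Op 3 fold_left: fold axis v@2; visible region now rows[0,4) x cols[0,2) = 4x2
Op 4 fold_right: fold axis v@1; visible region now rows[0,4) x cols[1,2) = 4x1
Op 5 cut(2, 0): punch at orig (2,1); cuts so far [(2, 1)]; region rows[0,4) x cols[1,2) = 4x1
Op 6 cut(3, 0): punch at orig (3,1); cuts so far [(2, 1), (3, 1)]; region rows[0,4) x cols[1,2) = 4x1
Unfold 1 (reflect across v@1): 4 holes -> [(2, 0), (2, 1), (3, 0), (3, 1)]
Unfold 2 (reflect across v@2): 8 holes -> [(2, 0), (2, 1), (2, 2), (2, 3), (3, 0), (3, 1), (3, 2), (3, 3)]
Unfold 3 (reflect across v@4): 16 holes -> [(2, 0), (2, 1), (2, 2), (2, 3), (2, 4), (2, 5), (2, 6), (2, 7), (3, 0), (3, 1), (3, 2), (3, 3), (3, 4), (3, 5), (3, 6), (3, 7)]
Unfold 4 (reflect across v@8): 32 holes -> [(2, 0), (2, 1), (2, 2), (2, 3), (2, 4), (2, 5), (2, 6), (2, 7), (2, 8), (2, 9), (2, 10), (2, 11), (2, 12), (2, 13), (2, 14), (2, 15), (3, 0), (3, 1), (3, 2), (3, 3), (3, 4), (3, 5), (3, 6), (3, 7), (3, 8), (3, 9), (3, 10), (3, 11), (3, 12), (3, 13), (3, 14), (3, 15)]
Holes: [(2, 0), (2, 1), (2, 2), (2, 3), (2, 4), (2, 5), (2, 6), (2, 7), (2, 8), (2, 9), (2, 10), (2, 11), (2, 12), (2, 13), (2, 14), (2, 15), (3, 0), (3, 1), (3, 2), (3, 3), (3, 4), (3, 5), (3, 6), (3, 7), (3, 8), (3, 9), (3, 10), (3, 11), (3, 12), (3, 13), (3, 14), (3, 15)]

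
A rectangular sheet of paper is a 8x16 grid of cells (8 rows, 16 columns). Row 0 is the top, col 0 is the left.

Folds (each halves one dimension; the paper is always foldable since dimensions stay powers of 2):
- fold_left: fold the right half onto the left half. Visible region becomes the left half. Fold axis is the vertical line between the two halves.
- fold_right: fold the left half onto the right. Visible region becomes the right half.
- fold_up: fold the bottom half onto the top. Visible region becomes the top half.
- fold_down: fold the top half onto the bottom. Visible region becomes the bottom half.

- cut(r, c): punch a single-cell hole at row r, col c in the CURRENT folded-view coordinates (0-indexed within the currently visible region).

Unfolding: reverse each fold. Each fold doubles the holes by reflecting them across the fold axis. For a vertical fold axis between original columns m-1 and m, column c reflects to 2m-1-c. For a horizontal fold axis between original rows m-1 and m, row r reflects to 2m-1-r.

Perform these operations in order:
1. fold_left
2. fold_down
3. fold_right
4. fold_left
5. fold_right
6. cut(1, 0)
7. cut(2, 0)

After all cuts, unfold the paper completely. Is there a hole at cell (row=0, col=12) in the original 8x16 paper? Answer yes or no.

Answer: no

Derivation:
Op 1 fold_left: fold axis v@8; visible region now rows[0,8) x cols[0,8) = 8x8
Op 2 fold_down: fold axis h@4; visible region now rows[4,8) x cols[0,8) = 4x8
Op 3 fold_right: fold axis v@4; visible region now rows[4,8) x cols[4,8) = 4x4
Op 4 fold_left: fold axis v@6; visible region now rows[4,8) x cols[4,6) = 4x2
Op 5 fold_right: fold axis v@5; visible region now rows[4,8) x cols[5,6) = 4x1
Op 6 cut(1, 0): punch at orig (5,5); cuts so far [(5, 5)]; region rows[4,8) x cols[5,6) = 4x1
Op 7 cut(2, 0): punch at orig (6,5); cuts so far [(5, 5), (6, 5)]; region rows[4,8) x cols[5,6) = 4x1
Unfold 1 (reflect across v@5): 4 holes -> [(5, 4), (5, 5), (6, 4), (6, 5)]
Unfold 2 (reflect across v@6): 8 holes -> [(5, 4), (5, 5), (5, 6), (5, 7), (6, 4), (6, 5), (6, 6), (6, 7)]
Unfold 3 (reflect across v@4): 16 holes -> [(5, 0), (5, 1), (5, 2), (5, 3), (5, 4), (5, 5), (5, 6), (5, 7), (6, 0), (6, 1), (6, 2), (6, 3), (6, 4), (6, 5), (6, 6), (6, 7)]
Unfold 4 (reflect across h@4): 32 holes -> [(1, 0), (1, 1), (1, 2), (1, 3), (1, 4), (1, 5), (1, 6), (1, 7), (2, 0), (2, 1), (2, 2), (2, 3), (2, 4), (2, 5), (2, 6), (2, 7), (5, 0), (5, 1), (5, 2), (5, 3), (5, 4), (5, 5), (5, 6), (5, 7), (6, 0), (6, 1), (6, 2), (6, 3), (6, 4), (6, 5), (6, 6), (6, 7)]
Unfold 5 (reflect across v@8): 64 holes -> [(1, 0), (1, 1), (1, 2), (1, 3), (1, 4), (1, 5), (1, 6), (1, 7), (1, 8), (1, 9), (1, 10), (1, 11), (1, 12), (1, 13), (1, 14), (1, 15), (2, 0), (2, 1), (2, 2), (2, 3), (2, 4), (2, 5), (2, 6), (2, 7), (2, 8), (2, 9), (2, 10), (2, 11), (2, 12), (2, 13), (2, 14), (2, 15), (5, 0), (5, 1), (5, 2), (5, 3), (5, 4), (5, 5), (5, 6), (5, 7), (5, 8), (5, 9), (5, 10), (5, 11), (5, 12), (5, 13), (5, 14), (5, 15), (6, 0), (6, 1), (6, 2), (6, 3), (6, 4), (6, 5), (6, 6), (6, 7), (6, 8), (6, 9), (6, 10), (6, 11), (6, 12), (6, 13), (6, 14), (6, 15)]
Holes: [(1, 0), (1, 1), (1, 2), (1, 3), (1, 4), (1, 5), (1, 6), (1, 7), (1, 8), (1, 9), (1, 10), (1, 11), (1, 12), (1, 13), (1, 14), (1, 15), (2, 0), (2, 1), (2, 2), (2, 3), (2, 4), (2, 5), (2, 6), (2, 7), (2, 8), (2, 9), (2, 10), (2, 11), (2, 12), (2, 13), (2, 14), (2, 15), (5, 0), (5, 1), (5, 2), (5, 3), (5, 4), (5, 5), (5, 6), (5, 7), (5, 8), (5, 9), (5, 10), (5, 11), (5, 12), (5, 13), (5, 14), (5, 15), (6, 0), (6, 1), (6, 2), (6, 3), (6, 4), (6, 5), (6, 6), (6, 7), (6, 8), (6, 9), (6, 10), (6, 11), (6, 12), (6, 13), (6, 14), (6, 15)]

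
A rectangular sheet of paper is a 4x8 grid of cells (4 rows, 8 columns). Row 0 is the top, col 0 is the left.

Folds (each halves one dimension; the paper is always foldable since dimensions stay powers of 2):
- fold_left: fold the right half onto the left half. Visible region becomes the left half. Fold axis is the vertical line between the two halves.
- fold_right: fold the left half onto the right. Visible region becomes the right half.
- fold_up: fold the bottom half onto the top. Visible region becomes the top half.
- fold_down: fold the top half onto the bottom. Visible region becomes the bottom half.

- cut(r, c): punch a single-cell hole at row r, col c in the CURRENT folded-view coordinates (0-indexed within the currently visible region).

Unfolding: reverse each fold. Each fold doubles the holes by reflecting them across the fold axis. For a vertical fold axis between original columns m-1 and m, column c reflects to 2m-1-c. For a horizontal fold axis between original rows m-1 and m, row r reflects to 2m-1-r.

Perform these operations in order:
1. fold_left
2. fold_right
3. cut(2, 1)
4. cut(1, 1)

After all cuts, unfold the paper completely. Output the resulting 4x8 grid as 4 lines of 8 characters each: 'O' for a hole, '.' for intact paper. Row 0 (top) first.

Op 1 fold_left: fold axis v@4; visible region now rows[0,4) x cols[0,4) = 4x4
Op 2 fold_right: fold axis v@2; visible region now rows[0,4) x cols[2,4) = 4x2
Op 3 cut(2, 1): punch at orig (2,3); cuts so far [(2, 3)]; region rows[0,4) x cols[2,4) = 4x2
Op 4 cut(1, 1): punch at orig (1,3); cuts so far [(1, 3), (2, 3)]; region rows[0,4) x cols[2,4) = 4x2
Unfold 1 (reflect across v@2): 4 holes -> [(1, 0), (1, 3), (2, 0), (2, 3)]
Unfold 2 (reflect across v@4): 8 holes -> [(1, 0), (1, 3), (1, 4), (1, 7), (2, 0), (2, 3), (2, 4), (2, 7)]

Answer: ........
O..OO..O
O..OO..O
........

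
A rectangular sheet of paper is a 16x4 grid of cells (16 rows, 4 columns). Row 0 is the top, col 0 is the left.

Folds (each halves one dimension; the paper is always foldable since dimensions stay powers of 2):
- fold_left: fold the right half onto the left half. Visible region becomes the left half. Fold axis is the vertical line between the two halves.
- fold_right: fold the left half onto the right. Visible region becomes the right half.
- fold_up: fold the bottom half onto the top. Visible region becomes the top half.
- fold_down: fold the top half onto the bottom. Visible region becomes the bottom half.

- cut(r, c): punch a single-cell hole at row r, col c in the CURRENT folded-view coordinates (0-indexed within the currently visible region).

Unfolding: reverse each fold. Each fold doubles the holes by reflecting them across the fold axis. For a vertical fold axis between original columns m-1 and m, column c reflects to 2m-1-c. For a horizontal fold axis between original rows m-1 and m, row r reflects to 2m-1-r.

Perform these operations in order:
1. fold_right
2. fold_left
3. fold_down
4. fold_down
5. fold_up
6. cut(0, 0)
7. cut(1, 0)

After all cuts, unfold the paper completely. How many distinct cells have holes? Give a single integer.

Op 1 fold_right: fold axis v@2; visible region now rows[0,16) x cols[2,4) = 16x2
Op 2 fold_left: fold axis v@3; visible region now rows[0,16) x cols[2,3) = 16x1
Op 3 fold_down: fold axis h@8; visible region now rows[8,16) x cols[2,3) = 8x1
Op 4 fold_down: fold axis h@12; visible region now rows[12,16) x cols[2,3) = 4x1
Op 5 fold_up: fold axis h@14; visible region now rows[12,14) x cols[2,3) = 2x1
Op 6 cut(0, 0): punch at orig (12,2); cuts so far [(12, 2)]; region rows[12,14) x cols[2,3) = 2x1
Op 7 cut(1, 0): punch at orig (13,2); cuts so far [(12, 2), (13, 2)]; region rows[12,14) x cols[2,3) = 2x1
Unfold 1 (reflect across h@14): 4 holes -> [(12, 2), (13, 2), (14, 2), (15, 2)]
Unfold 2 (reflect across h@12): 8 holes -> [(8, 2), (9, 2), (10, 2), (11, 2), (12, 2), (13, 2), (14, 2), (15, 2)]
Unfold 3 (reflect across h@8): 16 holes -> [(0, 2), (1, 2), (2, 2), (3, 2), (4, 2), (5, 2), (6, 2), (7, 2), (8, 2), (9, 2), (10, 2), (11, 2), (12, 2), (13, 2), (14, 2), (15, 2)]
Unfold 4 (reflect across v@3): 32 holes -> [(0, 2), (0, 3), (1, 2), (1, 3), (2, 2), (2, 3), (3, 2), (3, 3), (4, 2), (4, 3), (5, 2), (5, 3), (6, 2), (6, 3), (7, 2), (7, 3), (8, 2), (8, 3), (9, 2), (9, 3), (10, 2), (10, 3), (11, 2), (11, 3), (12, 2), (12, 3), (13, 2), (13, 3), (14, 2), (14, 3), (15, 2), (15, 3)]
Unfold 5 (reflect across v@2): 64 holes -> [(0, 0), (0, 1), (0, 2), (0, 3), (1, 0), (1, 1), (1, 2), (1, 3), (2, 0), (2, 1), (2, 2), (2, 3), (3, 0), (3, 1), (3, 2), (3, 3), (4, 0), (4, 1), (4, 2), (4, 3), (5, 0), (5, 1), (5, 2), (5, 3), (6, 0), (6, 1), (6, 2), (6, 3), (7, 0), (7, 1), (7, 2), (7, 3), (8, 0), (8, 1), (8, 2), (8, 3), (9, 0), (9, 1), (9, 2), (9, 3), (10, 0), (10, 1), (10, 2), (10, 3), (11, 0), (11, 1), (11, 2), (11, 3), (12, 0), (12, 1), (12, 2), (12, 3), (13, 0), (13, 1), (13, 2), (13, 3), (14, 0), (14, 1), (14, 2), (14, 3), (15, 0), (15, 1), (15, 2), (15, 3)]

Answer: 64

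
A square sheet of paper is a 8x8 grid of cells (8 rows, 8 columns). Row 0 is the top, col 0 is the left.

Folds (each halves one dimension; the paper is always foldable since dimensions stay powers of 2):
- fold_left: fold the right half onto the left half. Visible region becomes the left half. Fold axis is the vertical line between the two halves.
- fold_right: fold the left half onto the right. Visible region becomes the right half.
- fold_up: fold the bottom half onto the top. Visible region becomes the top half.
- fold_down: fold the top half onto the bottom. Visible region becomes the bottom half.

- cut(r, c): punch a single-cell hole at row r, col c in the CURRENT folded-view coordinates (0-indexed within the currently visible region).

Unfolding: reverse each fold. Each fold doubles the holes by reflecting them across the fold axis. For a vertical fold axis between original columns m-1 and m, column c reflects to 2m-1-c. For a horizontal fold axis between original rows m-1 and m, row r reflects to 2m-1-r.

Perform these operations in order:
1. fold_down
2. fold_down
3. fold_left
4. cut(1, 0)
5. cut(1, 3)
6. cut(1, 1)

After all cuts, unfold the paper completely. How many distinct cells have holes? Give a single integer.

Answer: 24

Derivation:
Op 1 fold_down: fold axis h@4; visible region now rows[4,8) x cols[0,8) = 4x8
Op 2 fold_down: fold axis h@6; visible region now rows[6,8) x cols[0,8) = 2x8
Op 3 fold_left: fold axis v@4; visible region now rows[6,8) x cols[0,4) = 2x4
Op 4 cut(1, 0): punch at orig (7,0); cuts so far [(7, 0)]; region rows[6,8) x cols[0,4) = 2x4
Op 5 cut(1, 3): punch at orig (7,3); cuts so far [(7, 0), (7, 3)]; region rows[6,8) x cols[0,4) = 2x4
Op 6 cut(1, 1): punch at orig (7,1); cuts so far [(7, 0), (7, 1), (7, 3)]; region rows[6,8) x cols[0,4) = 2x4
Unfold 1 (reflect across v@4): 6 holes -> [(7, 0), (7, 1), (7, 3), (7, 4), (7, 6), (7, 7)]
Unfold 2 (reflect across h@6): 12 holes -> [(4, 0), (4, 1), (4, 3), (4, 4), (4, 6), (4, 7), (7, 0), (7, 1), (7, 3), (7, 4), (7, 6), (7, 7)]
Unfold 3 (reflect across h@4): 24 holes -> [(0, 0), (0, 1), (0, 3), (0, 4), (0, 6), (0, 7), (3, 0), (3, 1), (3, 3), (3, 4), (3, 6), (3, 7), (4, 0), (4, 1), (4, 3), (4, 4), (4, 6), (4, 7), (7, 0), (7, 1), (7, 3), (7, 4), (7, 6), (7, 7)]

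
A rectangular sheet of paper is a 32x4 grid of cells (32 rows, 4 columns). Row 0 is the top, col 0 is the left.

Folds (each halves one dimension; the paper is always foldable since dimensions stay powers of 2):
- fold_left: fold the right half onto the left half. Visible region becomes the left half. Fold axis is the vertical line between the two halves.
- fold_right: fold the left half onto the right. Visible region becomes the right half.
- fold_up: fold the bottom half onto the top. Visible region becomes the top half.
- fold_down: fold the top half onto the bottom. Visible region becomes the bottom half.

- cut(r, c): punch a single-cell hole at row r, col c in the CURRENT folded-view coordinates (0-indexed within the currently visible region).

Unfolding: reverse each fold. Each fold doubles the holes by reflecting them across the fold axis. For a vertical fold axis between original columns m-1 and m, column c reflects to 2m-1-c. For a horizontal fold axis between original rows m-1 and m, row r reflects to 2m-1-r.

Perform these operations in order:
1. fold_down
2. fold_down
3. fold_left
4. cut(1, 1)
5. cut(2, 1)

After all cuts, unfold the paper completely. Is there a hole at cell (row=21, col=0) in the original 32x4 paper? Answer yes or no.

Op 1 fold_down: fold axis h@16; visible region now rows[16,32) x cols[0,4) = 16x4
Op 2 fold_down: fold axis h@24; visible region now rows[24,32) x cols[0,4) = 8x4
Op 3 fold_left: fold axis v@2; visible region now rows[24,32) x cols[0,2) = 8x2
Op 4 cut(1, 1): punch at orig (25,1); cuts so far [(25, 1)]; region rows[24,32) x cols[0,2) = 8x2
Op 5 cut(2, 1): punch at orig (26,1); cuts so far [(25, 1), (26, 1)]; region rows[24,32) x cols[0,2) = 8x2
Unfold 1 (reflect across v@2): 4 holes -> [(25, 1), (25, 2), (26, 1), (26, 2)]
Unfold 2 (reflect across h@24): 8 holes -> [(21, 1), (21, 2), (22, 1), (22, 2), (25, 1), (25, 2), (26, 1), (26, 2)]
Unfold 3 (reflect across h@16): 16 holes -> [(5, 1), (5, 2), (6, 1), (6, 2), (9, 1), (9, 2), (10, 1), (10, 2), (21, 1), (21, 2), (22, 1), (22, 2), (25, 1), (25, 2), (26, 1), (26, 2)]
Holes: [(5, 1), (5, 2), (6, 1), (6, 2), (9, 1), (9, 2), (10, 1), (10, 2), (21, 1), (21, 2), (22, 1), (22, 2), (25, 1), (25, 2), (26, 1), (26, 2)]

Answer: no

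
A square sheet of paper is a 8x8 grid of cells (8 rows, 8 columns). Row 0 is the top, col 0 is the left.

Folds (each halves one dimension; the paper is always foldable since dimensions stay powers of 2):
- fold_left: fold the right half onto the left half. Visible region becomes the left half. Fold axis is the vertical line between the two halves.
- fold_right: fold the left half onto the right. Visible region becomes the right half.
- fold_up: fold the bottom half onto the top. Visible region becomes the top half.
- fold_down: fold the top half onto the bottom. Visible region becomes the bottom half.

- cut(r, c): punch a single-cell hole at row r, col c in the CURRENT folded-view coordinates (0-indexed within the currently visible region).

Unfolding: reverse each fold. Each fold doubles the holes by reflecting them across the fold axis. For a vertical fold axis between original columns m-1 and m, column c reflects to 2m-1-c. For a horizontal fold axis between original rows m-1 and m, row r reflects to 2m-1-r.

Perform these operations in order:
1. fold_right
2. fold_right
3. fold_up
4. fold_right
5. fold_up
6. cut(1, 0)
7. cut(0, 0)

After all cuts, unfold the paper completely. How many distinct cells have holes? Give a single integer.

Op 1 fold_right: fold axis v@4; visible region now rows[0,8) x cols[4,8) = 8x4
Op 2 fold_right: fold axis v@6; visible region now rows[0,8) x cols[6,8) = 8x2
Op 3 fold_up: fold axis h@4; visible region now rows[0,4) x cols[6,8) = 4x2
Op 4 fold_right: fold axis v@7; visible region now rows[0,4) x cols[7,8) = 4x1
Op 5 fold_up: fold axis h@2; visible region now rows[0,2) x cols[7,8) = 2x1
Op 6 cut(1, 0): punch at orig (1,7); cuts so far [(1, 7)]; region rows[0,2) x cols[7,8) = 2x1
Op 7 cut(0, 0): punch at orig (0,7); cuts so far [(0, 7), (1, 7)]; region rows[0,2) x cols[7,8) = 2x1
Unfold 1 (reflect across h@2): 4 holes -> [(0, 7), (1, 7), (2, 7), (3, 7)]
Unfold 2 (reflect across v@7): 8 holes -> [(0, 6), (0, 7), (1, 6), (1, 7), (2, 6), (2, 7), (3, 6), (3, 7)]
Unfold 3 (reflect across h@4): 16 holes -> [(0, 6), (0, 7), (1, 6), (1, 7), (2, 6), (2, 7), (3, 6), (3, 7), (4, 6), (4, 7), (5, 6), (5, 7), (6, 6), (6, 7), (7, 6), (7, 7)]
Unfold 4 (reflect across v@6): 32 holes -> [(0, 4), (0, 5), (0, 6), (0, 7), (1, 4), (1, 5), (1, 6), (1, 7), (2, 4), (2, 5), (2, 6), (2, 7), (3, 4), (3, 5), (3, 6), (3, 7), (4, 4), (4, 5), (4, 6), (4, 7), (5, 4), (5, 5), (5, 6), (5, 7), (6, 4), (6, 5), (6, 6), (6, 7), (7, 4), (7, 5), (7, 6), (7, 7)]
Unfold 5 (reflect across v@4): 64 holes -> [(0, 0), (0, 1), (0, 2), (0, 3), (0, 4), (0, 5), (0, 6), (0, 7), (1, 0), (1, 1), (1, 2), (1, 3), (1, 4), (1, 5), (1, 6), (1, 7), (2, 0), (2, 1), (2, 2), (2, 3), (2, 4), (2, 5), (2, 6), (2, 7), (3, 0), (3, 1), (3, 2), (3, 3), (3, 4), (3, 5), (3, 6), (3, 7), (4, 0), (4, 1), (4, 2), (4, 3), (4, 4), (4, 5), (4, 6), (4, 7), (5, 0), (5, 1), (5, 2), (5, 3), (5, 4), (5, 5), (5, 6), (5, 7), (6, 0), (6, 1), (6, 2), (6, 3), (6, 4), (6, 5), (6, 6), (6, 7), (7, 0), (7, 1), (7, 2), (7, 3), (7, 4), (7, 5), (7, 6), (7, 7)]

Answer: 64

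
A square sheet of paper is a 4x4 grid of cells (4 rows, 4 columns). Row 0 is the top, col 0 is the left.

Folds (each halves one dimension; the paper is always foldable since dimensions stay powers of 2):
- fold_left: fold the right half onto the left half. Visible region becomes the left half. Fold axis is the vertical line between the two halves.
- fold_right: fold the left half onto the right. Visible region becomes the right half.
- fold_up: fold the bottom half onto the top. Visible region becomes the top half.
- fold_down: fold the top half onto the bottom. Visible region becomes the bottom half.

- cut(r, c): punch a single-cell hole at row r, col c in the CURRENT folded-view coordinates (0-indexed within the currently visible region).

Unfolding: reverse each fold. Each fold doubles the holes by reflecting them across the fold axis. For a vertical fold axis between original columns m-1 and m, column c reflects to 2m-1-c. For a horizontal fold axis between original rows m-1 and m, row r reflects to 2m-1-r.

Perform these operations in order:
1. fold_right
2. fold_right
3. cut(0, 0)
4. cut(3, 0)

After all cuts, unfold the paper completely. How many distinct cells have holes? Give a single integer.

Op 1 fold_right: fold axis v@2; visible region now rows[0,4) x cols[2,4) = 4x2
Op 2 fold_right: fold axis v@3; visible region now rows[0,4) x cols[3,4) = 4x1
Op 3 cut(0, 0): punch at orig (0,3); cuts so far [(0, 3)]; region rows[0,4) x cols[3,4) = 4x1
Op 4 cut(3, 0): punch at orig (3,3); cuts so far [(0, 3), (3, 3)]; region rows[0,4) x cols[3,4) = 4x1
Unfold 1 (reflect across v@3): 4 holes -> [(0, 2), (0, 3), (3, 2), (3, 3)]
Unfold 2 (reflect across v@2): 8 holes -> [(0, 0), (0, 1), (0, 2), (0, 3), (3, 0), (3, 1), (3, 2), (3, 3)]

Answer: 8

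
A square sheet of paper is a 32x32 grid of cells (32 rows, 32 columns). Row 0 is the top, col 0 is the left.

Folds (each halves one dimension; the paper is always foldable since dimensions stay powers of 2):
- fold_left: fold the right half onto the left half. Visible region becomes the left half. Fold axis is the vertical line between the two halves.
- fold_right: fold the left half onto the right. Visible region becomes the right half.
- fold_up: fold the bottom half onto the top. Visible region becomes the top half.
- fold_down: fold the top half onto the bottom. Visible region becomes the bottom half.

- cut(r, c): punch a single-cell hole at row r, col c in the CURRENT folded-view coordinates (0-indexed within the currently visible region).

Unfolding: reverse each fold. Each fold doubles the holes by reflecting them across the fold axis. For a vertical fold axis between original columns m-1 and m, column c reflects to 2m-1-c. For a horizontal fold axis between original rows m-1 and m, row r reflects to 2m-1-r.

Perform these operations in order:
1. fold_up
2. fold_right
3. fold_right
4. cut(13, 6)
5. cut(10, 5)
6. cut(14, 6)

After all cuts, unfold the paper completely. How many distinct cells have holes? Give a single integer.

Op 1 fold_up: fold axis h@16; visible region now rows[0,16) x cols[0,32) = 16x32
Op 2 fold_right: fold axis v@16; visible region now rows[0,16) x cols[16,32) = 16x16
Op 3 fold_right: fold axis v@24; visible region now rows[0,16) x cols[24,32) = 16x8
Op 4 cut(13, 6): punch at orig (13,30); cuts so far [(13, 30)]; region rows[0,16) x cols[24,32) = 16x8
Op 5 cut(10, 5): punch at orig (10,29); cuts so far [(10, 29), (13, 30)]; region rows[0,16) x cols[24,32) = 16x8
Op 6 cut(14, 6): punch at orig (14,30); cuts so far [(10, 29), (13, 30), (14, 30)]; region rows[0,16) x cols[24,32) = 16x8
Unfold 1 (reflect across v@24): 6 holes -> [(10, 18), (10, 29), (13, 17), (13, 30), (14, 17), (14, 30)]
Unfold 2 (reflect across v@16): 12 holes -> [(10, 2), (10, 13), (10, 18), (10, 29), (13, 1), (13, 14), (13, 17), (13, 30), (14, 1), (14, 14), (14, 17), (14, 30)]
Unfold 3 (reflect across h@16): 24 holes -> [(10, 2), (10, 13), (10, 18), (10, 29), (13, 1), (13, 14), (13, 17), (13, 30), (14, 1), (14, 14), (14, 17), (14, 30), (17, 1), (17, 14), (17, 17), (17, 30), (18, 1), (18, 14), (18, 17), (18, 30), (21, 2), (21, 13), (21, 18), (21, 29)]

Answer: 24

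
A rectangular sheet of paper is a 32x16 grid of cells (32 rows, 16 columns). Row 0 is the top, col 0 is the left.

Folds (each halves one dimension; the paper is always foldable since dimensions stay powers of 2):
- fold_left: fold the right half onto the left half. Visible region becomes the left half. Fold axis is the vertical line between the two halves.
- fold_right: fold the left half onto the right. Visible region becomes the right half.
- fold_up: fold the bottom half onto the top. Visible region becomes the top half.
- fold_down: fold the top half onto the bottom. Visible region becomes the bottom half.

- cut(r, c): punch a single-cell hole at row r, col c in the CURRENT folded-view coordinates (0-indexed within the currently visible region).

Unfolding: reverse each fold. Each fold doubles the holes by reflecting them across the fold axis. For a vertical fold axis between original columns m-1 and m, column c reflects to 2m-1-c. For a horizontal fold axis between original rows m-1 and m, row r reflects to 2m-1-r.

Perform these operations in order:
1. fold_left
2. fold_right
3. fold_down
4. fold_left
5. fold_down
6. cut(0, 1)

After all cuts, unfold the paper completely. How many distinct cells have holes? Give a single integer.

Answer: 32

Derivation:
Op 1 fold_left: fold axis v@8; visible region now rows[0,32) x cols[0,8) = 32x8
Op 2 fold_right: fold axis v@4; visible region now rows[0,32) x cols[4,8) = 32x4
Op 3 fold_down: fold axis h@16; visible region now rows[16,32) x cols[4,8) = 16x4
Op 4 fold_left: fold axis v@6; visible region now rows[16,32) x cols[4,6) = 16x2
Op 5 fold_down: fold axis h@24; visible region now rows[24,32) x cols[4,6) = 8x2
Op 6 cut(0, 1): punch at orig (24,5); cuts so far [(24, 5)]; region rows[24,32) x cols[4,6) = 8x2
Unfold 1 (reflect across h@24): 2 holes -> [(23, 5), (24, 5)]
Unfold 2 (reflect across v@6): 4 holes -> [(23, 5), (23, 6), (24, 5), (24, 6)]
Unfold 3 (reflect across h@16): 8 holes -> [(7, 5), (7, 6), (8, 5), (8, 6), (23, 5), (23, 6), (24, 5), (24, 6)]
Unfold 4 (reflect across v@4): 16 holes -> [(7, 1), (7, 2), (7, 5), (7, 6), (8, 1), (8, 2), (8, 5), (8, 6), (23, 1), (23, 2), (23, 5), (23, 6), (24, 1), (24, 2), (24, 5), (24, 6)]
Unfold 5 (reflect across v@8): 32 holes -> [(7, 1), (7, 2), (7, 5), (7, 6), (7, 9), (7, 10), (7, 13), (7, 14), (8, 1), (8, 2), (8, 5), (8, 6), (8, 9), (8, 10), (8, 13), (8, 14), (23, 1), (23, 2), (23, 5), (23, 6), (23, 9), (23, 10), (23, 13), (23, 14), (24, 1), (24, 2), (24, 5), (24, 6), (24, 9), (24, 10), (24, 13), (24, 14)]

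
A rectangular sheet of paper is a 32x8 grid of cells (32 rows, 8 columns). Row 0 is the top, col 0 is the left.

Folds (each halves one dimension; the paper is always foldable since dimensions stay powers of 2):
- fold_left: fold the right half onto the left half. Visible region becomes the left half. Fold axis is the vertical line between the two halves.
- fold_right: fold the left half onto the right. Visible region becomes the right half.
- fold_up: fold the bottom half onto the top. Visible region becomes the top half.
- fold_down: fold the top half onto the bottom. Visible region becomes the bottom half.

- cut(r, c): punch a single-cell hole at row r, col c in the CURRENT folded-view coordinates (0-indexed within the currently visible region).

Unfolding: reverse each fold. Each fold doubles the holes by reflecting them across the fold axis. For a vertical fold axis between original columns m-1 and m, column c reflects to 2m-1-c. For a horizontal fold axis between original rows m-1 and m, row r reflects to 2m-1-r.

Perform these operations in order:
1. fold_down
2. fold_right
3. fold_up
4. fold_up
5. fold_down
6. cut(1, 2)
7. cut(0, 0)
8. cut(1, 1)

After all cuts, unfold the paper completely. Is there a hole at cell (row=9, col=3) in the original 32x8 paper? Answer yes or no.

Answer: yes

Derivation:
Op 1 fold_down: fold axis h@16; visible region now rows[16,32) x cols[0,8) = 16x8
Op 2 fold_right: fold axis v@4; visible region now rows[16,32) x cols[4,8) = 16x4
Op 3 fold_up: fold axis h@24; visible region now rows[16,24) x cols[4,8) = 8x4
Op 4 fold_up: fold axis h@20; visible region now rows[16,20) x cols[4,8) = 4x4
Op 5 fold_down: fold axis h@18; visible region now rows[18,20) x cols[4,8) = 2x4
Op 6 cut(1, 2): punch at orig (19,6); cuts so far [(19, 6)]; region rows[18,20) x cols[4,8) = 2x4
Op 7 cut(0, 0): punch at orig (18,4); cuts so far [(18, 4), (19, 6)]; region rows[18,20) x cols[4,8) = 2x4
Op 8 cut(1, 1): punch at orig (19,5); cuts so far [(18, 4), (19, 5), (19, 6)]; region rows[18,20) x cols[4,8) = 2x4
Unfold 1 (reflect across h@18): 6 holes -> [(16, 5), (16, 6), (17, 4), (18, 4), (19, 5), (19, 6)]
Unfold 2 (reflect across h@20): 12 holes -> [(16, 5), (16, 6), (17, 4), (18, 4), (19, 5), (19, 6), (20, 5), (20, 6), (21, 4), (22, 4), (23, 5), (23, 6)]
Unfold 3 (reflect across h@24): 24 holes -> [(16, 5), (16, 6), (17, 4), (18, 4), (19, 5), (19, 6), (20, 5), (20, 6), (21, 4), (22, 4), (23, 5), (23, 6), (24, 5), (24, 6), (25, 4), (26, 4), (27, 5), (27, 6), (28, 5), (28, 6), (29, 4), (30, 4), (31, 5), (31, 6)]
Unfold 4 (reflect across v@4): 48 holes -> [(16, 1), (16, 2), (16, 5), (16, 6), (17, 3), (17, 4), (18, 3), (18, 4), (19, 1), (19, 2), (19, 5), (19, 6), (20, 1), (20, 2), (20, 5), (20, 6), (21, 3), (21, 4), (22, 3), (22, 4), (23, 1), (23, 2), (23, 5), (23, 6), (24, 1), (24, 2), (24, 5), (24, 6), (25, 3), (25, 4), (26, 3), (26, 4), (27, 1), (27, 2), (27, 5), (27, 6), (28, 1), (28, 2), (28, 5), (28, 6), (29, 3), (29, 4), (30, 3), (30, 4), (31, 1), (31, 2), (31, 5), (31, 6)]
Unfold 5 (reflect across h@16): 96 holes -> [(0, 1), (0, 2), (0, 5), (0, 6), (1, 3), (1, 4), (2, 3), (2, 4), (3, 1), (3, 2), (3, 5), (3, 6), (4, 1), (4, 2), (4, 5), (4, 6), (5, 3), (5, 4), (6, 3), (6, 4), (7, 1), (7, 2), (7, 5), (7, 6), (8, 1), (8, 2), (8, 5), (8, 6), (9, 3), (9, 4), (10, 3), (10, 4), (11, 1), (11, 2), (11, 5), (11, 6), (12, 1), (12, 2), (12, 5), (12, 6), (13, 3), (13, 4), (14, 3), (14, 4), (15, 1), (15, 2), (15, 5), (15, 6), (16, 1), (16, 2), (16, 5), (16, 6), (17, 3), (17, 4), (18, 3), (18, 4), (19, 1), (19, 2), (19, 5), (19, 6), (20, 1), (20, 2), (20, 5), (20, 6), (21, 3), (21, 4), (22, 3), (22, 4), (23, 1), (23, 2), (23, 5), (23, 6), (24, 1), (24, 2), (24, 5), (24, 6), (25, 3), (25, 4), (26, 3), (26, 4), (27, 1), (27, 2), (27, 5), (27, 6), (28, 1), (28, 2), (28, 5), (28, 6), (29, 3), (29, 4), (30, 3), (30, 4), (31, 1), (31, 2), (31, 5), (31, 6)]
Holes: [(0, 1), (0, 2), (0, 5), (0, 6), (1, 3), (1, 4), (2, 3), (2, 4), (3, 1), (3, 2), (3, 5), (3, 6), (4, 1), (4, 2), (4, 5), (4, 6), (5, 3), (5, 4), (6, 3), (6, 4), (7, 1), (7, 2), (7, 5), (7, 6), (8, 1), (8, 2), (8, 5), (8, 6), (9, 3), (9, 4), (10, 3), (10, 4), (11, 1), (11, 2), (11, 5), (11, 6), (12, 1), (12, 2), (12, 5), (12, 6), (13, 3), (13, 4), (14, 3), (14, 4), (15, 1), (15, 2), (15, 5), (15, 6), (16, 1), (16, 2), (16, 5), (16, 6), (17, 3), (17, 4), (18, 3), (18, 4), (19, 1), (19, 2), (19, 5), (19, 6), (20, 1), (20, 2), (20, 5), (20, 6), (21, 3), (21, 4), (22, 3), (22, 4), (23, 1), (23, 2), (23, 5), (23, 6), (24, 1), (24, 2), (24, 5), (24, 6), (25, 3), (25, 4), (26, 3), (26, 4), (27, 1), (27, 2), (27, 5), (27, 6), (28, 1), (28, 2), (28, 5), (28, 6), (29, 3), (29, 4), (30, 3), (30, 4), (31, 1), (31, 2), (31, 5), (31, 6)]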